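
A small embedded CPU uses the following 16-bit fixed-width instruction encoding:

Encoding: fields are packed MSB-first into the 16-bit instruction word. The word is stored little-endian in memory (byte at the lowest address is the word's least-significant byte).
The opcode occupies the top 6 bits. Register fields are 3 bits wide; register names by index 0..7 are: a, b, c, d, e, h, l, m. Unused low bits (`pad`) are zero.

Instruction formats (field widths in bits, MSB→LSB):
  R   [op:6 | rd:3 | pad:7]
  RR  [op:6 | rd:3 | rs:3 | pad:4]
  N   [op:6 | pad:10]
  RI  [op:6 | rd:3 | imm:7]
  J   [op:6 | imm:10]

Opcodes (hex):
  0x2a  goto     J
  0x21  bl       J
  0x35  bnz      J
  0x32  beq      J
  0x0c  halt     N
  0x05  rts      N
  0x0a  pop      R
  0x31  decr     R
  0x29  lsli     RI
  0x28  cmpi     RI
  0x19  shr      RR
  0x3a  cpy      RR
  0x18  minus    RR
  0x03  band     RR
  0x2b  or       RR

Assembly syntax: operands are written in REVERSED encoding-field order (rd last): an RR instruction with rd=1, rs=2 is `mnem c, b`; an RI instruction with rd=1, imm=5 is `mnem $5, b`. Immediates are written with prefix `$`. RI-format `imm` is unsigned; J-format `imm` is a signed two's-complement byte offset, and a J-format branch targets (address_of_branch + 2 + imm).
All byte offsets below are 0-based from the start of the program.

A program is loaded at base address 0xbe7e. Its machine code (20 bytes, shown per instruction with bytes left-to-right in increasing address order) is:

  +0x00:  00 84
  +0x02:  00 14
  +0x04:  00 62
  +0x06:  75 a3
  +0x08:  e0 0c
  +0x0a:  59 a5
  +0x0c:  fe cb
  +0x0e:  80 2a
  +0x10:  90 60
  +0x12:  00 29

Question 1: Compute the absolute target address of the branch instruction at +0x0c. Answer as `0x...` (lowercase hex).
+0x0c: fe cb ⇒ word 0xcbfe (little)
  opcode bits[15:10]=0x32: beq/J
  imm: (w>>0)&0x3ff=0x3fe (s10→-2) → $-2
  target = base 0xbe7e + off 0x0c + 2 + imm -2 = 0xbe8a

0xbe8a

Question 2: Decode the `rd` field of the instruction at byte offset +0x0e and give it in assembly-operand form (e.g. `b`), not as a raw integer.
h

@+0e  little-endian(80 2a) = 0x2a80
  op=0x2a80>>10=0xa ⇒ pop (R)
  rd: (w>>7)&0x7=0x5 → h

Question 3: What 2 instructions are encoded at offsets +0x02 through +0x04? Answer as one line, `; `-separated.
off 0x02: read 00 14 as little → 0x1400
  opcode bits[15:10]=0x5: rts/N
off 0x04: read 00 62 as little → 0x6200
  opcode bits[15:10]=0x18: minus/RR
  rd: (w>>7)&0x7=0x4 → e
  rs: (w>>4)&0x7=0x0 → a

rts; minus a, e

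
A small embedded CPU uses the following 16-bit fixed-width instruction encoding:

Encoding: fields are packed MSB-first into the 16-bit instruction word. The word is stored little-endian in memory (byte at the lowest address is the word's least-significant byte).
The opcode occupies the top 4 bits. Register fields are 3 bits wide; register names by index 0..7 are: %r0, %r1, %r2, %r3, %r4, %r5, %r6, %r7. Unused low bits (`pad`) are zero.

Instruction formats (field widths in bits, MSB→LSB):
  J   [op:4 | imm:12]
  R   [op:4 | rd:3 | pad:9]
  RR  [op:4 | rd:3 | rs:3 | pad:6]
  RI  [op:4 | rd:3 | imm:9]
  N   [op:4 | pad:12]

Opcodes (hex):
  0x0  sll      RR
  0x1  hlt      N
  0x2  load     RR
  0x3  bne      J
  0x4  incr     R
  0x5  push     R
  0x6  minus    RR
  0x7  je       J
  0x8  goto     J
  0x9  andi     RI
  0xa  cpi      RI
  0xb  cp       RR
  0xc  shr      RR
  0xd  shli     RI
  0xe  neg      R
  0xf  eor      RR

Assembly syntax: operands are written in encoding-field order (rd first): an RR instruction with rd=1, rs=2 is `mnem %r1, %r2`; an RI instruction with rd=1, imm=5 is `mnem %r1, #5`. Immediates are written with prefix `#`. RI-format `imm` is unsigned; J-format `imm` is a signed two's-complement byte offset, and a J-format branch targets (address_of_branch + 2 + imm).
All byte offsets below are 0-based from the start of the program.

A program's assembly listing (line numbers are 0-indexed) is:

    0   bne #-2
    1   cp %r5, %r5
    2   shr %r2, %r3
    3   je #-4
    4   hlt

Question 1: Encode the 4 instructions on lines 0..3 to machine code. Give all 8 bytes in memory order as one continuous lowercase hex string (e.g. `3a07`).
fe3f40bbc0c4fc7f

L0: bne op=0x3:4|imm=-2:12 ⇒ 0x3ffe ⇒ little fe 3f
L1: cp op=0xb:4|rd=5:3|rs=5:3|pad=0:6 ⇒ 0xbb40 ⇒ little 40 bb
L2: shr op=0xc:4|rd=2:3|rs=3:3|pad=0:6 ⇒ 0xc4c0 ⇒ little c0 c4
L3: je op=0x7:4|imm=-4:12 ⇒ 0x7ffc ⇒ little fc 7f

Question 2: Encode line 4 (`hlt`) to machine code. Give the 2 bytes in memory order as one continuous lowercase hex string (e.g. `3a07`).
4. hlt fields op=0x1:4|pad=0:12 → word 1000h → 00 10

0010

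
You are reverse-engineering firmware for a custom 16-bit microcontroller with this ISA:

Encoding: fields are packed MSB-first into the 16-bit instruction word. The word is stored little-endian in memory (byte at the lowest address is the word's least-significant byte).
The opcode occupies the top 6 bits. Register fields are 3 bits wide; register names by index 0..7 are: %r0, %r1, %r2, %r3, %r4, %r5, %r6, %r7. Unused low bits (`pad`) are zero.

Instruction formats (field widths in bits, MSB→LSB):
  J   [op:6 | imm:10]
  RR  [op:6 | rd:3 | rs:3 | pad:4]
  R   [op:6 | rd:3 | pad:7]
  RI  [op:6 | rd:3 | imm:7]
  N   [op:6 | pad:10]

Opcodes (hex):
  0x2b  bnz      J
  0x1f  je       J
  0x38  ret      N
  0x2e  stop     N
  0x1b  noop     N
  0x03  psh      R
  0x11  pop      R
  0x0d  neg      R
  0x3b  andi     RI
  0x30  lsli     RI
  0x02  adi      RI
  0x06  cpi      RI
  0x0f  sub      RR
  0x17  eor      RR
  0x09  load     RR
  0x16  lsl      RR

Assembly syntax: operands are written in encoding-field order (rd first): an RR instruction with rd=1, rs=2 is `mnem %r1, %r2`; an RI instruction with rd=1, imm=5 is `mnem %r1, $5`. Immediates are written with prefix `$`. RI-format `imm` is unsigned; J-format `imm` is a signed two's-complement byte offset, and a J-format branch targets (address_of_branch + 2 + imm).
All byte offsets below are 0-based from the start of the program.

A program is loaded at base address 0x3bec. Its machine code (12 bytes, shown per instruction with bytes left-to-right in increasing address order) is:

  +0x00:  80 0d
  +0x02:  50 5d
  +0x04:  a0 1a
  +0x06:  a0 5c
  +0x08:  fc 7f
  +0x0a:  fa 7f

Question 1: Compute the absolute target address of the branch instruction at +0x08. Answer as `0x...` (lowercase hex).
[08] fc 7f → 0x7ffc
  opcode bits[15:10]=0x1f: je/J
  [9:0] imm=1020 (s10→-4) = $-4
  target = base 0x3bec + off 0x08 + 2 + imm -4 = 0x3bf2

0x3bf2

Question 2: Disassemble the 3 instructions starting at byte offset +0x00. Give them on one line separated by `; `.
+0x00: 80 0d ⇒ word 0x0d80 (little)
  opcode bits[15:10]=0x3: psh/R
  rd@[9:7]=0x3 ⇒ %r3
+0x02: 50 5d ⇒ word 0x5d50 (little)
  opcode bits[15:10]=0x17: eor/RR
  rd@[9:7]=0x2 ⇒ %r2
  rs@[6:4]=0x5 ⇒ %r5
+0x04: a0 1a ⇒ word 0x1aa0 (little)
  opcode bits[15:10]=0x6: cpi/RI
  rd@[9:7]=0x5 ⇒ %r5
  imm@[6:0]=0x20 ⇒ $32

psh %r3; eor %r2, %r5; cpi %r5, $32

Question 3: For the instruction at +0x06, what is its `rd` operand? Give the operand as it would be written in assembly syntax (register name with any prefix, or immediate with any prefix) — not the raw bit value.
+0x06: a0 5c ⇒ word 0x5ca0 (little)
  op=0x5ca0>>10=0x17 ⇒ eor (RR)
  rd@[9:7]=0x1 ⇒ %r1
  rs@[6:4]=0x2 ⇒ %r2

%r1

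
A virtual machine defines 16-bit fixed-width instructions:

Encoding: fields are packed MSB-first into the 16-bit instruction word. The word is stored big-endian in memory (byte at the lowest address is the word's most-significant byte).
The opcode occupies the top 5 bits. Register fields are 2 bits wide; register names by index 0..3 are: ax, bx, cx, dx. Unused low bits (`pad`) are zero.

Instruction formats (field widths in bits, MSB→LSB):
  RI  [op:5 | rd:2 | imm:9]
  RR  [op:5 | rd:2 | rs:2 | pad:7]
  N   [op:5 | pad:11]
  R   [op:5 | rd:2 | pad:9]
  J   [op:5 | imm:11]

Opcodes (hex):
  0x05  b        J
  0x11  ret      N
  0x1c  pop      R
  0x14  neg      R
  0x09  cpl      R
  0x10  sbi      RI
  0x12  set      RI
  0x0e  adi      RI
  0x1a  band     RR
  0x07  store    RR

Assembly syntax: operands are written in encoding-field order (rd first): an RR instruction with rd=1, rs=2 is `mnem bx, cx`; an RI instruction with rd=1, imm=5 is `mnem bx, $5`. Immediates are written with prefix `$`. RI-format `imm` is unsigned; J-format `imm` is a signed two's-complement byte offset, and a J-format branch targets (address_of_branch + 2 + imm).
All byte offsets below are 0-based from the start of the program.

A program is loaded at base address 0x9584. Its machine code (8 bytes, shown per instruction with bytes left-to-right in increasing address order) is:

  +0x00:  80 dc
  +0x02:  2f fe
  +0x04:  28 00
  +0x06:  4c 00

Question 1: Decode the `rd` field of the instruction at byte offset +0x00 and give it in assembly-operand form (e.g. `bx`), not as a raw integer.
+0x00: 80 dc ⇒ word 0x80dc (big)
  op=0x80dc>>11=0x10 ⇒ sbi (RI)
  [10:9] rd=0 = ax
  [8:0] imm=220 = $220

ax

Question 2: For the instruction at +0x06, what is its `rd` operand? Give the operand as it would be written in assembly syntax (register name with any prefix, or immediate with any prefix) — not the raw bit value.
cx

@+06  big-endian(4c 00) = 0x4c00
  top 5b → 0x9 → cpl [R]
  rd: (w>>9)&0x3=0x2 → cx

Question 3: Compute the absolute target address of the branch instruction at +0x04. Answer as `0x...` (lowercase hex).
0x958a

[04] 28 00 → 0x2800
  opcode bits[15:11]=0x5: b/J
  [10:0] imm=0 = $0
  target = base 0x9584 + off 0x04 + 2 + imm 0 = 0x958a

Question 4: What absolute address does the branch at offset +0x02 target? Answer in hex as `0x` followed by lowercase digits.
off 0x02: read 2f fe as big → 0x2ffe
  op=0x2ffe>>11=0x5 ⇒ b (J)
  [10:0] imm=2046 (s11→-2) = $-2
  target = base 0x9584 + off 0x02 + 2 + imm -2 = 0x9586

0x9586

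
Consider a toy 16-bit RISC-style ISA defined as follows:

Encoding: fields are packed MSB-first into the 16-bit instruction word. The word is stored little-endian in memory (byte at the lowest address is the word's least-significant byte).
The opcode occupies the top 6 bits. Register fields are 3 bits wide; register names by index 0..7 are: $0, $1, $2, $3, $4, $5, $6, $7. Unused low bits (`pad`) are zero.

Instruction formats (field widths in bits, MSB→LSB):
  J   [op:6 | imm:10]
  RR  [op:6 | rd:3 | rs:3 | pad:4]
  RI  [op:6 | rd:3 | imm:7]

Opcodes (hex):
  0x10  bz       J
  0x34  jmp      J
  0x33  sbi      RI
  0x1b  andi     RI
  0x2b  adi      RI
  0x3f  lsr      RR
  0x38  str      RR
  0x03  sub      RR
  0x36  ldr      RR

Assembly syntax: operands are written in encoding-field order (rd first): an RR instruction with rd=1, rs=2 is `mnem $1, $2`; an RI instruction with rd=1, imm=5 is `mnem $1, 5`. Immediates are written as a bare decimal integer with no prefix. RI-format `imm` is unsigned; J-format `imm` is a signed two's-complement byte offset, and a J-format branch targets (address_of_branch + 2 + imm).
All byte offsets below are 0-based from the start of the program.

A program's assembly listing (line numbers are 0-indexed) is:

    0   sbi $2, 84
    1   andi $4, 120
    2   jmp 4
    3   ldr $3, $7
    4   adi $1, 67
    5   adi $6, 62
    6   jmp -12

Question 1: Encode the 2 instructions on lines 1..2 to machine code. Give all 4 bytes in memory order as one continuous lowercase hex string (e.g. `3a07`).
1. andi fields op=0x1b:6|rd=4:3|imm=120:7 → word 6e78h → 78 6e
2. jmp fields op=0x34:6|imm=4:10 → word d004h → 04 d0

786e04d0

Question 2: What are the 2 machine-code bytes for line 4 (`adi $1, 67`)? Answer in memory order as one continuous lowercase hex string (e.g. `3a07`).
c3ac

L4: adi op=0x2b:6|rd=1:3|imm=67:7 ⇒ 0xacc3 ⇒ little c3 ac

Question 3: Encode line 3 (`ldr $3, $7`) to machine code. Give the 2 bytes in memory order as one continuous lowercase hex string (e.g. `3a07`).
line 3 (ldr): pack op=0x36:6|rd=3:3|rs=7:3|pad=0:4 = 0xd9f0; little→ f0 d9

f0d9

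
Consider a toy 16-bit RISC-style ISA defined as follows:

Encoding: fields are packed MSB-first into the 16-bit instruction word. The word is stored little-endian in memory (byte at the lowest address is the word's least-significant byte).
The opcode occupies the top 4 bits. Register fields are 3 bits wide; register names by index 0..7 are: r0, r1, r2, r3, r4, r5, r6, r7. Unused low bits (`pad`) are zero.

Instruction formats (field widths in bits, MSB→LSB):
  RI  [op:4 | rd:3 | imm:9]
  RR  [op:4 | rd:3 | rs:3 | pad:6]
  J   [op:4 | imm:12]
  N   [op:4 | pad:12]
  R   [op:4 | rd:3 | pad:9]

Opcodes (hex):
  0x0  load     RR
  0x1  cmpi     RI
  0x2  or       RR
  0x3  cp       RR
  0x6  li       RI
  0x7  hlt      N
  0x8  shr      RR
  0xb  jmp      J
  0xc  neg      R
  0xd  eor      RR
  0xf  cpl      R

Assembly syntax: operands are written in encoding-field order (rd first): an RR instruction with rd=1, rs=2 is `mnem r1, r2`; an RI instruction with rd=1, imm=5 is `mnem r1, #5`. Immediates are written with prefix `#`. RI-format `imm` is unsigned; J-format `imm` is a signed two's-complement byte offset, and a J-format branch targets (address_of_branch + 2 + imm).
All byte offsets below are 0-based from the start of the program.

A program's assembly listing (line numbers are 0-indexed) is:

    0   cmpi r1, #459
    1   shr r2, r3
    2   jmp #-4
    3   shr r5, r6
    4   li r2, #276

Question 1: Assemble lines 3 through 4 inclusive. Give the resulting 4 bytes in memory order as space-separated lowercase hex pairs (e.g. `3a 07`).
80 8b 14 65

3. shr fields op=0x8:4|rd=5:3|rs=6:3|pad=0:6 → word 8b80h → 80 8b
4. li fields op=0x6:4|rd=2:3|imm=276:9 → word 6514h → 14 65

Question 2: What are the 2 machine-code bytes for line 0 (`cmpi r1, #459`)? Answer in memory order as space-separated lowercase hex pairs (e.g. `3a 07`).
cb 13

L0: cmpi op=0x1:4|rd=1:3|imm=459:9 ⇒ 0x13cb ⇒ little cb 13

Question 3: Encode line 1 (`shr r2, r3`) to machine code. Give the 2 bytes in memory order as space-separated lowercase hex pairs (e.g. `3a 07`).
L1: shr op=0x8:4|rd=2:3|rs=3:3|pad=0:6 ⇒ 0x84c0 ⇒ little c0 84

c0 84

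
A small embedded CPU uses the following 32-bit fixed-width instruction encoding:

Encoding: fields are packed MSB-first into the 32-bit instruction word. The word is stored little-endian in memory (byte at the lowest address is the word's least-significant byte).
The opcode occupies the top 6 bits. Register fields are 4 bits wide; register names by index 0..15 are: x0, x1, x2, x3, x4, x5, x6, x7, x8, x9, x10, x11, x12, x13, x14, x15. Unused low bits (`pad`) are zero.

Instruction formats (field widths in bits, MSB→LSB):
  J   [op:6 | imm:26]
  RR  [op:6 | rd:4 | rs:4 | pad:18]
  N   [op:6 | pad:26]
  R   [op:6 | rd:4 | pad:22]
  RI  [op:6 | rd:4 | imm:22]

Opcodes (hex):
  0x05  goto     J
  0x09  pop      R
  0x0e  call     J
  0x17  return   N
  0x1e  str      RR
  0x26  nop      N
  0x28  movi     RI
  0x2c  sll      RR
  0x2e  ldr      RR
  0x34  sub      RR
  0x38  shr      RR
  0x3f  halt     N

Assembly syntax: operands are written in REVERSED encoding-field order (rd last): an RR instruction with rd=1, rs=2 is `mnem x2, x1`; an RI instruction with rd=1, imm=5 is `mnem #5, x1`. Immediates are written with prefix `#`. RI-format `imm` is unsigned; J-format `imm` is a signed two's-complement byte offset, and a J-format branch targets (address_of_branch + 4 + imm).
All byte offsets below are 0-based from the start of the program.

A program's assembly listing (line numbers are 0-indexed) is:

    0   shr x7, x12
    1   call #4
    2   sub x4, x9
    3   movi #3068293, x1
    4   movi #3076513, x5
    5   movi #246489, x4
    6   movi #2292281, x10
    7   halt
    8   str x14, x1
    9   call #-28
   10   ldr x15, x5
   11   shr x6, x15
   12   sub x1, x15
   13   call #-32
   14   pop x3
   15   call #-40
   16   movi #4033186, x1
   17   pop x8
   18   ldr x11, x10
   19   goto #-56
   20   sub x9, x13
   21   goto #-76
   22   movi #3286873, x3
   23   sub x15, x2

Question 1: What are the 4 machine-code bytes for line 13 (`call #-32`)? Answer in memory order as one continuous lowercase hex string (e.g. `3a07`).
e0ffff3b

L13: call op=0xe:6|imm=-32:26 ⇒ 0x3bffffe0 ⇒ little e0 ff ff 3b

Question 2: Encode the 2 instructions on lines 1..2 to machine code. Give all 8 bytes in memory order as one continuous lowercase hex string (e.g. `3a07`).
04000038000050d2

line 1 (call): pack op=0xe:6|imm=4:26 = 0x38000004; little→ 04 00 00 38
line 2 (sub): pack op=0x34:6|rd=9:4|rs=4:4|pad=0:18 = 0xd2500000; little→ 00 00 50 d2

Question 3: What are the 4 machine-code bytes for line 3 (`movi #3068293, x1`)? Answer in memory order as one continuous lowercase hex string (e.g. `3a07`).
85d16ea0

line 3 (movi): pack op=0x28:6|rd=1:4|imm=3068293:22 = 0xa06ed185; little→ 85 d1 6e a0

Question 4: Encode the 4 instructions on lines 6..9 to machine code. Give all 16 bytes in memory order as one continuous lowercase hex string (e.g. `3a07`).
L6: movi op=0x28:6|rd=10:4|imm=2292281:22 ⇒ 0xa2a2fa39 ⇒ little 39 fa a2 a2
L7: halt op=0x3f:6|pad=0:26 ⇒ 0xfc000000 ⇒ little 00 00 00 fc
L8: str op=0x1e:6|rd=1:4|rs=14:4|pad=0:18 ⇒ 0x78780000 ⇒ little 00 00 78 78
L9: call op=0xe:6|imm=-28:26 ⇒ 0x3bffffe4 ⇒ little e4 ff ff 3b

39faa2a2000000fc00007878e4ffff3b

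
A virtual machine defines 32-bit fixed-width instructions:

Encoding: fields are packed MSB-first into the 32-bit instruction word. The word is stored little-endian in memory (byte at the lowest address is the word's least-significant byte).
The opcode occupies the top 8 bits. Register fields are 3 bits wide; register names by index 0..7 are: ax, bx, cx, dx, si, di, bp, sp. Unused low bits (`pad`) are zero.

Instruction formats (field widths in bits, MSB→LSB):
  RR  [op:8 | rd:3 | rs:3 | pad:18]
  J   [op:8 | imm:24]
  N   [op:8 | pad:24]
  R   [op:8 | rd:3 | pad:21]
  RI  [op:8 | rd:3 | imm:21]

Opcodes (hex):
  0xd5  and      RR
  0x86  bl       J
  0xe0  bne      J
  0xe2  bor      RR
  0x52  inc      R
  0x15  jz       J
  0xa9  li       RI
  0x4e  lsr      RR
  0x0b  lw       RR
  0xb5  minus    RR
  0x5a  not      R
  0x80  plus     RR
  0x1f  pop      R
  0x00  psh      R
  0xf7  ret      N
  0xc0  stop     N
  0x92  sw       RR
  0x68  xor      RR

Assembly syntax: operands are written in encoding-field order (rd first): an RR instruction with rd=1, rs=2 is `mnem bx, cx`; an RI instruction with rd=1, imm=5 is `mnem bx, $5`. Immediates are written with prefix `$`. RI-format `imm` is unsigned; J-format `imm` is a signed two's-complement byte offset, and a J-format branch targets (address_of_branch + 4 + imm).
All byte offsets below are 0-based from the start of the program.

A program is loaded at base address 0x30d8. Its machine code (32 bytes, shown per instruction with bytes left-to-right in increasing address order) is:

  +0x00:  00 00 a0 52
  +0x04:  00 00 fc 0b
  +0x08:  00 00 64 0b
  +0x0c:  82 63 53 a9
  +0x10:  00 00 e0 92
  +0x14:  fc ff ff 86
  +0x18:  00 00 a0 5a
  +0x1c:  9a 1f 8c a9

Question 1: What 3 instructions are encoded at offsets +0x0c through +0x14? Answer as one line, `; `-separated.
li cx, $1270658; sw sp, ax; bl $-4

off 0x0c: read 82 63 53 a9 as little → 0xa9536382
  top 8b → 0xa9 → li [RI]
  rd@[23:21]=0x2 ⇒ cx
  imm@[20:0]=0x136382 ⇒ $1270658
off 0x10: read 00 00 e0 92 as little → 0x92e00000
  top 8b → 0x92 → sw [RR]
  rd@[23:21]=0x7 ⇒ sp
  rs@[20:18]=0x0 ⇒ ax
off 0x14: read fc ff ff 86 as little → 0x86fffffc
  top 8b → 0x86 → bl [J]
  imm@[23:0]=0xfffffc (s24→-4) ⇒ $-4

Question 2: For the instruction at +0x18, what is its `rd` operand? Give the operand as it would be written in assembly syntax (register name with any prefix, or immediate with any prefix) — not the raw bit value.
[18] 00 00 a0 5a → 0x5aa00000
  top 8b → 0x5a → not [R]
  [23:21] rd=5 = di

di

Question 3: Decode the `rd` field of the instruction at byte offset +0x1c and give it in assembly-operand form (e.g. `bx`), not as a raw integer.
+0x1c: 9a 1f 8c a9 ⇒ word 0xa98c1f9a (little)
  opcode bits[31:24]=0xa9: li/RI
  rd: (w>>21)&0x7=0x4 → si
  imm: (w>>0)&0x1fffff=0xc1f9a → $794522

si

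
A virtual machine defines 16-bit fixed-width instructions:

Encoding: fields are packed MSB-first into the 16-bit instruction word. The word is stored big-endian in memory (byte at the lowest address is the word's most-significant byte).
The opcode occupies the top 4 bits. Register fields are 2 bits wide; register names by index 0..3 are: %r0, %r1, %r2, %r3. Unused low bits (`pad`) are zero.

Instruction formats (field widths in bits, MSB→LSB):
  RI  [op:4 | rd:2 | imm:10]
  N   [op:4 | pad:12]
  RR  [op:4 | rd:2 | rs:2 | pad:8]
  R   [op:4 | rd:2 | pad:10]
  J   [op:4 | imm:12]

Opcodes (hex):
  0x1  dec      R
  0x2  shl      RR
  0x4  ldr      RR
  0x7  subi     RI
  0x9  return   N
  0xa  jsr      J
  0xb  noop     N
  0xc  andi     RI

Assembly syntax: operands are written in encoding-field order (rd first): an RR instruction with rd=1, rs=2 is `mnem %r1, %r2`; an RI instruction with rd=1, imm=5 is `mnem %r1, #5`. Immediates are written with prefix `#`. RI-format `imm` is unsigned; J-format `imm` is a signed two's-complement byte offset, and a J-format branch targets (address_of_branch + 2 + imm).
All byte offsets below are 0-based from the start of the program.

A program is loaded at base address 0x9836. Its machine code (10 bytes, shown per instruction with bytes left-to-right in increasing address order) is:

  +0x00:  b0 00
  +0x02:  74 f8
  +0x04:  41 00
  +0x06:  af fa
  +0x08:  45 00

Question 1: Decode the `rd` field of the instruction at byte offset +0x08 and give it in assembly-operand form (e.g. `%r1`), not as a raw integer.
%r1

[08] 45 00 → 0x4500
  op=0x4500>>12=0x4 ⇒ ldr (RR)
  rd@[11:10]=0x1 ⇒ %r1
  rs@[9:8]=0x1 ⇒ %r1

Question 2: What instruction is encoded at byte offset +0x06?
[06] af fa → 0xaffa
  top 4b → 0xa → jsr [J]
  imm: (w>>0)&0xfff=0xffa (s12→-6) → #-6

jsr #-6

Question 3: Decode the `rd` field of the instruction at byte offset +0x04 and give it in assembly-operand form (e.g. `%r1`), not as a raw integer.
off 0x04: read 41 00 as big → 0x4100
  op=0x4100>>12=0x4 ⇒ ldr (RR)
  rd@[11:10]=0x0 ⇒ %r0
  rs@[9:8]=0x1 ⇒ %r1

%r0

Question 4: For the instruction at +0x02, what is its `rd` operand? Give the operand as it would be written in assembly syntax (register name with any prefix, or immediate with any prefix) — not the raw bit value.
off 0x02: read 74 f8 as big → 0x74f8
  op=0x74f8>>12=0x7 ⇒ subi (RI)
  rd@[11:10]=0x1 ⇒ %r1
  imm@[9:0]=0xf8 ⇒ #248

%r1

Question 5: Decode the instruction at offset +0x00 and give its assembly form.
noop

@+00  big-endian(b0 00) = 0xb000
  top 4b → 0xb → noop [N]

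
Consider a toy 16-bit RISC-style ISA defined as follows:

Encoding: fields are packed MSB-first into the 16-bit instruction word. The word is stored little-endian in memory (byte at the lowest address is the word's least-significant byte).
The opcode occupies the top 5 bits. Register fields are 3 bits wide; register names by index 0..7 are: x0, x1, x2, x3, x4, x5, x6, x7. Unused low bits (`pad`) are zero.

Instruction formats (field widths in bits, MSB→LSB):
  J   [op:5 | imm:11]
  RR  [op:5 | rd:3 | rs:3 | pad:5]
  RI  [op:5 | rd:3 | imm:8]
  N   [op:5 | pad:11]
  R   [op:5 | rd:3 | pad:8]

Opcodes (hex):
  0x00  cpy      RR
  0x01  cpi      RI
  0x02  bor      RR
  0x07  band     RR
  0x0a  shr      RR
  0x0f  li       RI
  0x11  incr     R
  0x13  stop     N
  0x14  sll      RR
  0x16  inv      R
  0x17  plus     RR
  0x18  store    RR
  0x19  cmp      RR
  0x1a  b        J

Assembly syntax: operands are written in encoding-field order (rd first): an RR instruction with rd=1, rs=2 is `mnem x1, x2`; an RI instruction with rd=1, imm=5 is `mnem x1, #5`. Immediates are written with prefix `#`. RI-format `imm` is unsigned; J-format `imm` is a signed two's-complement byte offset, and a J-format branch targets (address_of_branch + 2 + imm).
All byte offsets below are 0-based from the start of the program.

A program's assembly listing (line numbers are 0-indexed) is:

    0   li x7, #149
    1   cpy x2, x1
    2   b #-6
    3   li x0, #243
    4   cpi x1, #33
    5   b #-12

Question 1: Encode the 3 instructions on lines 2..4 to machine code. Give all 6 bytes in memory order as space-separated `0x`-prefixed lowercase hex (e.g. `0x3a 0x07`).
0xfa 0xd7 0xf3 0x78 0x21 0x09

line 2 (b): pack op=0x1a:5|imm=-6:11 = 0xd7fa; little→ fa d7
line 3 (li): pack op=0xf:5|rd=0:3|imm=243:8 = 0x78f3; little→ f3 78
line 4 (cpi): pack op=0x1:5|rd=1:3|imm=33:8 = 0x0921; little→ 21 09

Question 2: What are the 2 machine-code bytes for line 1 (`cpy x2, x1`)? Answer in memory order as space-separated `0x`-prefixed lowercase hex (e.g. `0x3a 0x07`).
0x20 0x02

line 1 (cpy): pack op=0x0:5|rd=2:3|rs=1:3|pad=0:5 = 0x0220; little→ 20 02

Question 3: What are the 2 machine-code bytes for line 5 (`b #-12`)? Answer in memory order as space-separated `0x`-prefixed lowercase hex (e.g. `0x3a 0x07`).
0xf4 0xd7

5. b fields op=0x1a:5|imm=-12:11 → word d7f4h → f4 d7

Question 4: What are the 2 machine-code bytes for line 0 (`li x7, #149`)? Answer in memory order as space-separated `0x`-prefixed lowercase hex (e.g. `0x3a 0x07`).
line 0 (li): pack op=0xf:5|rd=7:3|imm=149:8 = 0x7f95; little→ 95 7f

0x95 0x7f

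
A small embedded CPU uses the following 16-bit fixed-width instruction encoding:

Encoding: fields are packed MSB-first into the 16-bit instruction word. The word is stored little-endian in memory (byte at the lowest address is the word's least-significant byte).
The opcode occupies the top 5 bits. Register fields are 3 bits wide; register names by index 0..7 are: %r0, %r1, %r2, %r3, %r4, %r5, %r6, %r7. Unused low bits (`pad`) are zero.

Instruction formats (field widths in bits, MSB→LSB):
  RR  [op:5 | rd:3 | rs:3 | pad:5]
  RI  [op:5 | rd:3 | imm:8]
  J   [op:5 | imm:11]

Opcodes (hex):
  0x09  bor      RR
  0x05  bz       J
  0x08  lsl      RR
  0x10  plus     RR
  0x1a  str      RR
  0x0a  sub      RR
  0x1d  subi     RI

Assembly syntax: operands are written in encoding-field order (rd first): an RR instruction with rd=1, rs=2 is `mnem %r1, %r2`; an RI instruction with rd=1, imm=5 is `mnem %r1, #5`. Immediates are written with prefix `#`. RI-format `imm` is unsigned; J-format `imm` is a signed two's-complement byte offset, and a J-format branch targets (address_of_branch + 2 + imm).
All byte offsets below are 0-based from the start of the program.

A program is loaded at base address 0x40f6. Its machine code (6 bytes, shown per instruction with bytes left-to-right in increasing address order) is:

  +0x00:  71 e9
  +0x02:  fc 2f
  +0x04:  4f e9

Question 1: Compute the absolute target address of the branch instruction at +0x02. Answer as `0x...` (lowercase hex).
+0x02: fc 2f ⇒ word 0x2ffc (little)
  top 5b → 0x5 → bz [J]
  imm@[10:0]=0x7fc (s11→-4) ⇒ #-4
  target = base 0x40f6 + off 0x02 + 2 + imm -4 = 0x40f6

0x40f6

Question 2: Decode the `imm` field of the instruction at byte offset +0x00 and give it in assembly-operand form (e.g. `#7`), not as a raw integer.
[00] 71 e9 → 0xe971
  op=0xe971>>11=0x1d ⇒ subi (RI)
  [10:8] rd=1 = %r1
  [7:0] imm=113 = #113

#113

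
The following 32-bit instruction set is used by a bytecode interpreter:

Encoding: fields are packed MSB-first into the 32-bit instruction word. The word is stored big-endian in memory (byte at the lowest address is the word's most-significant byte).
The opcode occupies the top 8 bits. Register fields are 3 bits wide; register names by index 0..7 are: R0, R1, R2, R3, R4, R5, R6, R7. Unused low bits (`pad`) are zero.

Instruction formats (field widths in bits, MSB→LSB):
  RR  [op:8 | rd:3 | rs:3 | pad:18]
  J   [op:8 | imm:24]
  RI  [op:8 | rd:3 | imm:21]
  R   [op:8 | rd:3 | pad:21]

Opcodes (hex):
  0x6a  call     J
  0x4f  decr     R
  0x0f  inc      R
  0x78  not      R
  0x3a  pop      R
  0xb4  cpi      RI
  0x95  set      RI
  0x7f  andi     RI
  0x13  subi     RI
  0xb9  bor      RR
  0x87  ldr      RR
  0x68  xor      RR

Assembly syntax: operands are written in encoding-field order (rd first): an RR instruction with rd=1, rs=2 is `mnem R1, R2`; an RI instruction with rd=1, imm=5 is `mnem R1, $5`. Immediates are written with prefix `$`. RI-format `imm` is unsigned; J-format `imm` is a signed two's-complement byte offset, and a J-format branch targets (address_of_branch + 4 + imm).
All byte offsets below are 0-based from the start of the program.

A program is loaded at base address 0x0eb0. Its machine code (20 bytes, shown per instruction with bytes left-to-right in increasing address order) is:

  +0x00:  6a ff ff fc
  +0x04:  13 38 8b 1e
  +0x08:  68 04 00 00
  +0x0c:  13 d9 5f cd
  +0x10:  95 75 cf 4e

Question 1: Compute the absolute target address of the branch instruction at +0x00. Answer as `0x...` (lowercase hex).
off 0x00: read 6a ff ff fc as big → 0x6afffffc
  op=0x6afffffc>>24=0x6a ⇒ call (J)
  [23:0] imm=16777212 (s24→-4) = $-4
  target = base 0x0eb0 + off 0x00 + 4 + imm -4 = 0x0eb0

0x0eb0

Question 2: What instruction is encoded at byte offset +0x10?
set R3, $1429326

off 0x10: read 95 75 cf 4e as big → 0x9575cf4e
  op=0x9575cf4e>>24=0x95 ⇒ set (RI)
  rd@[23:21]=0x3 ⇒ R3
  imm@[20:0]=0x15cf4e ⇒ $1429326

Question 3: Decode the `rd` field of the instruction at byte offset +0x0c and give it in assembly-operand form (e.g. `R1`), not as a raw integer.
[0c] 13 d9 5f cd → 0x13d95fcd
  top 8b → 0x13 → subi [RI]
  [23:21] rd=6 = R6
  [20:0] imm=1662925 = $1662925

R6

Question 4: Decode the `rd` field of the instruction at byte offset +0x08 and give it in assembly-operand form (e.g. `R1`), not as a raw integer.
R0

@+08  big-endian(68 04 00 00) = 0x68040000
  opcode bits[31:24]=0x68: xor/RR
  rd@[23:21]=0x0 ⇒ R0
  rs@[20:18]=0x1 ⇒ R1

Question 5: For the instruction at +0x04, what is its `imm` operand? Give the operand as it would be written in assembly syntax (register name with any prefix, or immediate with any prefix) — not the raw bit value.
@+04  big-endian(13 38 8b 1e) = 0x13388b1e
  op=0x13388b1e>>24=0x13 ⇒ subi (RI)
  [23:21] rd=1 = R1
  [20:0] imm=1608478 = $1608478

$1608478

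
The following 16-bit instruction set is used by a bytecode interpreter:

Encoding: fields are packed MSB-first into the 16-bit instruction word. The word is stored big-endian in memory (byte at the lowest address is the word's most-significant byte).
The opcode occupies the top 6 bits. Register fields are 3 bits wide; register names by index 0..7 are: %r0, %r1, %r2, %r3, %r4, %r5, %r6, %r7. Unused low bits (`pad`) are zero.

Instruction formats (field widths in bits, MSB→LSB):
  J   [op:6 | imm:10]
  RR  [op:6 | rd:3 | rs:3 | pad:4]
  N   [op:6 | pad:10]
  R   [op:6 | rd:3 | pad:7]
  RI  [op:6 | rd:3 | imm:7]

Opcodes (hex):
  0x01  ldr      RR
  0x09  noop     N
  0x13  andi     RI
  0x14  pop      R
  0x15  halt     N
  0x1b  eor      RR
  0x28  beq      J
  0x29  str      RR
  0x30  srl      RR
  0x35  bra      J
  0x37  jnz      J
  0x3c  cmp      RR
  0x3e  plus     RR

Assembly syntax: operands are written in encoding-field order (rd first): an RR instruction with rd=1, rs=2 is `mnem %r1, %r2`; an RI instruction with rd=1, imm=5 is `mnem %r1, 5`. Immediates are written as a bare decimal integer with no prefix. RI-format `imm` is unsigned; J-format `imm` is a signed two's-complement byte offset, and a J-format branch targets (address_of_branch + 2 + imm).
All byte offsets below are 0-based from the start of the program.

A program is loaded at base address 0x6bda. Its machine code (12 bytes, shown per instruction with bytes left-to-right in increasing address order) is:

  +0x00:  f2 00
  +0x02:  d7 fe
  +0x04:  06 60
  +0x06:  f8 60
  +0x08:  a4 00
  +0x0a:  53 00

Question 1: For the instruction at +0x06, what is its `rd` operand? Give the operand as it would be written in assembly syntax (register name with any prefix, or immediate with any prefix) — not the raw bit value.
%r0

off 0x06: read f8 60 as big → 0xf860
  opcode bits[15:10]=0x3e: plus/RR
  [9:7] rd=0 = %r0
  [6:4] rs=6 = %r6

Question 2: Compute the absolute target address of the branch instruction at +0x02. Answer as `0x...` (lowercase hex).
0x6bdc

[02] d7 fe → 0xd7fe
  opcode bits[15:10]=0x35: bra/J
  imm@[9:0]=0x3fe (s10→-2) ⇒ -2
  target = base 0x6bda + off 0x02 + 2 + imm -2 = 0x6bdc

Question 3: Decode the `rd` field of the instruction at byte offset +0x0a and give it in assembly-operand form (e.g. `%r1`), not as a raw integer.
[0a] 53 00 → 0x5300
  top 6b → 0x14 → pop [R]
  rd: (w>>7)&0x7=0x6 → %r6

%r6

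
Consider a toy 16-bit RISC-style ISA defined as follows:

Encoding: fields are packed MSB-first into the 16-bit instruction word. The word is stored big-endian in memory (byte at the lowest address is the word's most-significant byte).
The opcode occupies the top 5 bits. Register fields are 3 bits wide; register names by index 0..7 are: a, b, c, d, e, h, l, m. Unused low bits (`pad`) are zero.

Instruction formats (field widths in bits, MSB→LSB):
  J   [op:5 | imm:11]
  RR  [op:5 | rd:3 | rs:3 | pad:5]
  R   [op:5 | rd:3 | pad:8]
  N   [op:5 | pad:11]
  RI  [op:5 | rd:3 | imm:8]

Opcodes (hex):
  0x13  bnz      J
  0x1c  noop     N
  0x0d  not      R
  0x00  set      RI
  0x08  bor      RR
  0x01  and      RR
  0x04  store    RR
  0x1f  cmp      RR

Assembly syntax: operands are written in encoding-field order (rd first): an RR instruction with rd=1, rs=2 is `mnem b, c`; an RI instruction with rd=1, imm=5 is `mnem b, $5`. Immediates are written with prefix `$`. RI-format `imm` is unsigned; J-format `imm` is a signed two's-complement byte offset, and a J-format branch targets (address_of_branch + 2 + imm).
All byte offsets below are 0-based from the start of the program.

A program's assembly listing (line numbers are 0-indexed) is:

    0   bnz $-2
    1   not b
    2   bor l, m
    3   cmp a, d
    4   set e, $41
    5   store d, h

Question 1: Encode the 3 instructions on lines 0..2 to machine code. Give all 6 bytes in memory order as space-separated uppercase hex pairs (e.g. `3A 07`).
9F FE 69 00 46 E0

L0: bnz op=0x13:5|imm=-2:11 ⇒ 0x9ffe ⇒ big 9f fe
L1: not op=0xd:5|rd=1:3|pad=0:8 ⇒ 0x6900 ⇒ big 69 00
L2: bor op=0x8:5|rd=6:3|rs=7:3|pad=0:5 ⇒ 0x46e0 ⇒ big 46 e0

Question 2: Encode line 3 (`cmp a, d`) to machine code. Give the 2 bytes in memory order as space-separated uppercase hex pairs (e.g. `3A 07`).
F8 60

L3: cmp op=0x1f:5|rd=0:3|rs=3:3|pad=0:5 ⇒ 0xf860 ⇒ big f8 60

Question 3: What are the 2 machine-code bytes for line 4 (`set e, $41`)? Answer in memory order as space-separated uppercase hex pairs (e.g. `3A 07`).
line 4 (set): pack op=0x0:5|rd=4:3|imm=41:8 = 0x0429; big→ 04 29

04 29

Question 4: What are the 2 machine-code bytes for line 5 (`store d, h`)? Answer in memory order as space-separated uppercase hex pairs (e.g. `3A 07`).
5. store fields op=0x4:5|rd=3:3|rs=5:3|pad=0:5 → word 23a0h → 23 a0

23 A0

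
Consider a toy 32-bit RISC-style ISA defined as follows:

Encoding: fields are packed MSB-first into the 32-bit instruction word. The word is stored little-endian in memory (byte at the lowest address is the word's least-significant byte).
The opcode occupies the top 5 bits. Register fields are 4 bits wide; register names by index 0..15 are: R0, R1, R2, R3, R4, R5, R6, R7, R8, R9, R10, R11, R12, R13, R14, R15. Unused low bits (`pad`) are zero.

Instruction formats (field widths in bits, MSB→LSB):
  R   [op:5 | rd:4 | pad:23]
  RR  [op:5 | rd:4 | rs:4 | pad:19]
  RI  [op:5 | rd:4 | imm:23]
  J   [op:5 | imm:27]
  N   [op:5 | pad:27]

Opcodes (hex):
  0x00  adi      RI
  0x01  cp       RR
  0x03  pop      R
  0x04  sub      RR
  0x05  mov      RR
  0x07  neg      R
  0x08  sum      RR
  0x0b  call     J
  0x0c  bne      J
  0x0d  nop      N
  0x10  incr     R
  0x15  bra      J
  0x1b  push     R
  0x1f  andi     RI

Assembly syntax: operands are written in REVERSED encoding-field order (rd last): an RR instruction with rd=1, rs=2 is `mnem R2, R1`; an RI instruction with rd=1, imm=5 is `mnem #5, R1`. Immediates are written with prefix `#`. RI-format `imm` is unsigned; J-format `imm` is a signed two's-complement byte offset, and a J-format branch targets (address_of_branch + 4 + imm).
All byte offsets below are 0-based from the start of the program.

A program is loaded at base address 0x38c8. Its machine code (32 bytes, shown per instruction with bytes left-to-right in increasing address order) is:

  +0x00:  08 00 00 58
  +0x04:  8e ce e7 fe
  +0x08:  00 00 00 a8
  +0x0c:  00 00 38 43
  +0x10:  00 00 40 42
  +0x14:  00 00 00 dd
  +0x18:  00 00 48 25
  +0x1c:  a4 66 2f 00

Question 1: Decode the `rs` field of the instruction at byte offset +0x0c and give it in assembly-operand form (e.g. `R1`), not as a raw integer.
+0x0c: 00 00 38 43 ⇒ word 0x43380000 (little)
  top 5b → 0x8 → sum [RR]
  rd: (w>>23)&0xf=0x6 → R6
  rs: (w>>19)&0xf=0x7 → R7

R7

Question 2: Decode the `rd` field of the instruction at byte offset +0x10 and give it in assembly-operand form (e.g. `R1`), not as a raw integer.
off 0x10: read 00 00 40 42 as little → 0x42400000
  top 5b → 0x8 → sum [RR]
  rd: (w>>23)&0xf=0x4 → R4
  rs: (w>>19)&0xf=0x8 → R8

R4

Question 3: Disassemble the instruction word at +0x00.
[00] 08 00 00 58 → 0x58000008
  opcode bits[31:27]=0xb: call/J
  [26:0] imm=8 = #8

call #8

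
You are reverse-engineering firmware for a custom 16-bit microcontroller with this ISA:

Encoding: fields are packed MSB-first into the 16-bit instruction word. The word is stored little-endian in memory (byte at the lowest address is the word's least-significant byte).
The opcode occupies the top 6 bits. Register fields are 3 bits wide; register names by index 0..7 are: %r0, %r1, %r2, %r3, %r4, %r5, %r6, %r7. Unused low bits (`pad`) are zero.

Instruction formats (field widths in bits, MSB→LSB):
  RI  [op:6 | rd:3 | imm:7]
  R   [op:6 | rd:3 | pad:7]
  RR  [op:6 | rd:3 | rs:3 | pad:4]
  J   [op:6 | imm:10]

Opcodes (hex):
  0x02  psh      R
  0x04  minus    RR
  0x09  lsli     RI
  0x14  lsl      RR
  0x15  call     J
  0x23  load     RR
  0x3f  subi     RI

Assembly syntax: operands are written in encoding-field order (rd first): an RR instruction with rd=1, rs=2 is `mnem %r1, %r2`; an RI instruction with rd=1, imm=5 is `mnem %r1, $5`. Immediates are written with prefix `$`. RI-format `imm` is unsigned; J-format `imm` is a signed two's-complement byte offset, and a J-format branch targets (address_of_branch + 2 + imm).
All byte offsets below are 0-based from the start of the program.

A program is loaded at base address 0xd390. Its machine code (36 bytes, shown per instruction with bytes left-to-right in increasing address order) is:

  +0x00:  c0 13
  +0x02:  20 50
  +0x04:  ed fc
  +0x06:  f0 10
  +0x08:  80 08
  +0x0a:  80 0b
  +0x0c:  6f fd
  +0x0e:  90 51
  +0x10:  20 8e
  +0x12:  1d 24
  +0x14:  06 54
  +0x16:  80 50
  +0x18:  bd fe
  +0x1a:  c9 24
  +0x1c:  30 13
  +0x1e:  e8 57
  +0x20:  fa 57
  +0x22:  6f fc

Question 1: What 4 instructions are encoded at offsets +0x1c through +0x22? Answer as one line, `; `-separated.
@+1c  little-endian(30 13) = 0x1330
  op=0x1330>>10=0x4 ⇒ minus (RR)
  rd: (w>>7)&0x7=0x6 → %r6
  rs: (w>>4)&0x7=0x3 → %r3
@+1e  little-endian(e8 57) = 0x57e8
  op=0x57e8>>10=0x15 ⇒ call (J)
  imm: (w>>0)&0x3ff=0x3e8 (s10→-24) → $-24
@+20  little-endian(fa 57) = 0x57fa
  op=0x57fa>>10=0x15 ⇒ call (J)
  imm: (w>>0)&0x3ff=0x3fa (s10→-6) → $-6
@+22  little-endian(6f fc) = 0xfc6f
  op=0xfc6f>>10=0x3f ⇒ subi (RI)
  rd: (w>>7)&0x7=0x0 → %r0
  imm: (w>>0)&0x7f=0x6f → $111

minus %r6, %r3; call $-24; call $-6; subi %r0, $111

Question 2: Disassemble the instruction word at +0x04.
subi %r1, $109

@+04  little-endian(ed fc) = 0xfced
  top 6b → 0x3f → subi [RI]
  rd@[9:7]=0x1 ⇒ %r1
  imm@[6:0]=0x6d ⇒ $109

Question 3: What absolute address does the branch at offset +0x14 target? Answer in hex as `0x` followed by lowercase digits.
0xd3ac

+0x14: 06 54 ⇒ word 0x5406 (little)
  op=0x5406>>10=0x15 ⇒ call (J)
  imm: (w>>0)&0x3ff=0x6 → $6
  target = base 0xd390 + off 0x14 + 2 + imm 6 = 0xd3ac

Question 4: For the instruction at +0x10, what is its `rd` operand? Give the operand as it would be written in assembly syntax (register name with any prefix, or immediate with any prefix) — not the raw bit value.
%r4

off 0x10: read 20 8e as little → 0x8e20
  op=0x8e20>>10=0x23 ⇒ load (RR)
  rd: (w>>7)&0x7=0x4 → %r4
  rs: (w>>4)&0x7=0x2 → %r2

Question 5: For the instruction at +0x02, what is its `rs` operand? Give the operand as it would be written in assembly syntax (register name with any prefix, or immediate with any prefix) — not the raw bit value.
%r2

[02] 20 50 → 0x5020
  opcode bits[15:10]=0x14: lsl/RR
  rd@[9:7]=0x0 ⇒ %r0
  rs@[6:4]=0x2 ⇒ %r2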